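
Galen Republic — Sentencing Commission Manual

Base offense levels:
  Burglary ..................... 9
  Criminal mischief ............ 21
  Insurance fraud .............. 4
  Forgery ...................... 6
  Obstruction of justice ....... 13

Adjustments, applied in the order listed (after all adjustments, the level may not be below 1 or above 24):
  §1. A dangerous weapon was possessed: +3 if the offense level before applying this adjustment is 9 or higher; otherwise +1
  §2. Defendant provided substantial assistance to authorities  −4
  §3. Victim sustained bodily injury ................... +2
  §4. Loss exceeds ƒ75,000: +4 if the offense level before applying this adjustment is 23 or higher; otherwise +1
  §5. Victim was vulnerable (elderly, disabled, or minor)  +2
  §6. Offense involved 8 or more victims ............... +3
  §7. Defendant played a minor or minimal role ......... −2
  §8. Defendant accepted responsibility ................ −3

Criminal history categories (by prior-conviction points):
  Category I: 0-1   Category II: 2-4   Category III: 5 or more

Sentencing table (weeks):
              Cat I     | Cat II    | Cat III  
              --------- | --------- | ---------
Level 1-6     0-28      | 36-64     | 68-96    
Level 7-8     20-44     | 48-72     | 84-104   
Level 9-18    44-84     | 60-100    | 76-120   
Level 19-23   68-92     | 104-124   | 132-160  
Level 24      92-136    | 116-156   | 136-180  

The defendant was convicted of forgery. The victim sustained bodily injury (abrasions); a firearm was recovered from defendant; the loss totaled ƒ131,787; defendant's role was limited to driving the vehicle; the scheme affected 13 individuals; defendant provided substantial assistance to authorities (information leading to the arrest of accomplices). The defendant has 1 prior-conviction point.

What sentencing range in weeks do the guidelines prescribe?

Base offense level for forgery: 6.
§1 applies (level before this adjustment is 6 < 9, so +1): 6 + 1 = 7.
§2 applies: 7 − 4 = 3.
§3 applies: 3 + 2 = 5.
§4 applies (level before this adjustment is 5 < 23, so +1): 5 + 1 = 6.
§6 applies: 6 + 3 = 9.
§7 applies: 9 − 2 = 7.
§8 does not apply.
Final offense level: 7.
Criminal history: 1 prior point → Category I (0-1).
Level 7 falls in the 7-8 band.
Grid: Level 7-8 × Category I = 20-44 weeks.

20-44 weeks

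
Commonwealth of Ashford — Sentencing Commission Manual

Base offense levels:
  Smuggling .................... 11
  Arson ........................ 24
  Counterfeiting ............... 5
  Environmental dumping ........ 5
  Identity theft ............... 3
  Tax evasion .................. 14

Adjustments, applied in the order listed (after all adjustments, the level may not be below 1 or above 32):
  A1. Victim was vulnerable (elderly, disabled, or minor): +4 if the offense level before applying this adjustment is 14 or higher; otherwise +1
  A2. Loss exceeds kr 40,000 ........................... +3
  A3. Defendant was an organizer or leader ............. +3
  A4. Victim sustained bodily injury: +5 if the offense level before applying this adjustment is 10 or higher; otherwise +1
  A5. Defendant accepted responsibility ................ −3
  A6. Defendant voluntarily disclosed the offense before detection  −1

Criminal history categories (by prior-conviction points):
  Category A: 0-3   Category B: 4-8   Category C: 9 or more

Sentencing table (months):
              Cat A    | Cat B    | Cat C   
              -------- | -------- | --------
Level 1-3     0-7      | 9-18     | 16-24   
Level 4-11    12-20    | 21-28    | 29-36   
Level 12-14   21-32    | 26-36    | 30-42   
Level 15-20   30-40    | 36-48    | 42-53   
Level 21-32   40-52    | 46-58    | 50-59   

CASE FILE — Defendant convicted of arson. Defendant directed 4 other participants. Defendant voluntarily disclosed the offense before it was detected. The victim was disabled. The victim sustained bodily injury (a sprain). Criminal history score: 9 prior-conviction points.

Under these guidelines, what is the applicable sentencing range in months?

Base offense level for arson: 24.
A1 applies (level before this adjustment is 24 ≥ 14, so +4): 24 + 4 = 28.
A2 does not apply.
A3 applies: 28 + 3 = 31.
A4 applies (level before this adjustment is 31 ≥ 10, so +5): 31 + 5 = 36.
A6 applies: 36 − 1 = 35.
Level 35 exceeds the maximum of 32; capped at 32.
Final offense level: 32.
Criminal history: 9 prior points → Category C (9+).
Level 32 falls in the 21-32 band.
Grid: Level 21-32 × Category C = 50-59 months.

50-59 months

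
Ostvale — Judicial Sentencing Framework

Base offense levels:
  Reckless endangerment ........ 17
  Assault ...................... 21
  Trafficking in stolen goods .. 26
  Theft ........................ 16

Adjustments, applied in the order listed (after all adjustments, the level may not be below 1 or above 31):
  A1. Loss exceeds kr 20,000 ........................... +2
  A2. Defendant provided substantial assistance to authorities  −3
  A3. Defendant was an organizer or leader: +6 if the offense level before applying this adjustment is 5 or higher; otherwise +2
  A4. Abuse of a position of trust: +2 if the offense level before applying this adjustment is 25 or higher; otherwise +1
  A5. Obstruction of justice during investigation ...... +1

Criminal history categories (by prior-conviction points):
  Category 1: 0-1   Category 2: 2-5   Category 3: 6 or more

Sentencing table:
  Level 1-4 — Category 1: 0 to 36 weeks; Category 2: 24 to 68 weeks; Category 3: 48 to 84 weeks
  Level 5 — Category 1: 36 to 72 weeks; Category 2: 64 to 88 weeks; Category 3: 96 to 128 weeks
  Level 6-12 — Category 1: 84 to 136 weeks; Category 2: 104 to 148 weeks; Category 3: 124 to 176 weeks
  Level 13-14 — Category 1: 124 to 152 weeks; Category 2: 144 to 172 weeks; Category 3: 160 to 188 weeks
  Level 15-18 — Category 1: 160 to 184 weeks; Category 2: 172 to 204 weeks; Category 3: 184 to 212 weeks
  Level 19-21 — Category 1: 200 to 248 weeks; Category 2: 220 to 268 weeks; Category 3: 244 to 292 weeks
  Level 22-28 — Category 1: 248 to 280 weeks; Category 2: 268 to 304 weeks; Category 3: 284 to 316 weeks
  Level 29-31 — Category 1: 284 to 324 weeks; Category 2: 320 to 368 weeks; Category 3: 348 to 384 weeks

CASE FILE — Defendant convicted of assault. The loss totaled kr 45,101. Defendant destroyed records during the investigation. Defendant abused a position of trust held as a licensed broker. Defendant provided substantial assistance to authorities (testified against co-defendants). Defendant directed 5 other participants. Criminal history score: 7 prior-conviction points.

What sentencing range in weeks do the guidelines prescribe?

348-384 weeks

Base offense level for assault: 21.
A1 applies: 21 + 2 = 23.
A2 applies: 23 − 3 = 20.
A3 applies (level before this adjustment is 20 ≥ 5, so +6): 20 + 6 = 26.
A4 applies (level before this adjustment is 26 ≥ 25, so +2): 26 + 2 = 28.
A5 applies: 28 + 1 = 29.
Final offense level: 29.
Criminal history: 7 prior points → Category 3 (6+).
Level 29 falls in the 29-31 band.
Grid: Level 29-31 × Category 3 = 348-384 weeks.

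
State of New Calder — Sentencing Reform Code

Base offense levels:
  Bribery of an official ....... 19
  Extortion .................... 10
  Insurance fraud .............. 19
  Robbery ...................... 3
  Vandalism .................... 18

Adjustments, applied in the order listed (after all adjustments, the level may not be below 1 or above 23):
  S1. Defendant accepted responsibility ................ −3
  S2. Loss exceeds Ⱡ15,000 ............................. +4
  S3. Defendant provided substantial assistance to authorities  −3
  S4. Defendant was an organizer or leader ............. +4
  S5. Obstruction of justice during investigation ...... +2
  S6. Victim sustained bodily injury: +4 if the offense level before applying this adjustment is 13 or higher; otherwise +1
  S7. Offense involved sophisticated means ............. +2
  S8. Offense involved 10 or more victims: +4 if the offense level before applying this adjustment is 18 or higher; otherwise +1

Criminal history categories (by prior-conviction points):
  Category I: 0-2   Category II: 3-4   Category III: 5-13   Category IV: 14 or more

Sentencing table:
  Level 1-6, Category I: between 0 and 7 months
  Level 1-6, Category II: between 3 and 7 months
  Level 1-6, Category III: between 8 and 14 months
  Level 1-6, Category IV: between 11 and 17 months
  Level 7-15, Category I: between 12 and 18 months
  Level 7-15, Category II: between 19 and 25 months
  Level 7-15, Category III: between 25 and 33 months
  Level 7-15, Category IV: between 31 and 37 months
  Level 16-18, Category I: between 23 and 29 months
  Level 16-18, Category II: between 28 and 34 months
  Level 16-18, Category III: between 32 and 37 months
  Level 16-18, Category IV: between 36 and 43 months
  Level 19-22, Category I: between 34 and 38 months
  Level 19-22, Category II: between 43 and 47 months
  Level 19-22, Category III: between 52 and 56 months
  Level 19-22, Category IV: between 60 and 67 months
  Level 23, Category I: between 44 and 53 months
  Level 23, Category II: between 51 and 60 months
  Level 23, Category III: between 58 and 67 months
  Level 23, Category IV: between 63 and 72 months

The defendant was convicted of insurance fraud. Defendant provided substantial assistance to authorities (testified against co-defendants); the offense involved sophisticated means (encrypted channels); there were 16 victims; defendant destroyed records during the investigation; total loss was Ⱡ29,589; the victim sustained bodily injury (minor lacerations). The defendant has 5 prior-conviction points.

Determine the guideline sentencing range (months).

58-67 months

Base offense level for insurance fraud: 19.
S1 does not apply.
S2 applies: 19 + 4 = 23.
S3 applies: 23 − 3 = 20.
S4 does not apply.
S5 applies: 20 + 2 = 22.
S6 applies (level before this adjustment is 22 ≥ 13, so +4): 22 + 4 = 26.
S7 applies: 26 + 2 = 28.
S8 applies (level before this adjustment is 28 ≥ 18, so +4): 28 + 4 = 32.
Level 32 exceeds the maximum of 23; capped at 23.
Final offense level: 23.
Criminal history: 5 prior points → Category III (5-13).
Level 23 falls in the 23 band.
Grid: Level 23 × Category III = 58-67 months.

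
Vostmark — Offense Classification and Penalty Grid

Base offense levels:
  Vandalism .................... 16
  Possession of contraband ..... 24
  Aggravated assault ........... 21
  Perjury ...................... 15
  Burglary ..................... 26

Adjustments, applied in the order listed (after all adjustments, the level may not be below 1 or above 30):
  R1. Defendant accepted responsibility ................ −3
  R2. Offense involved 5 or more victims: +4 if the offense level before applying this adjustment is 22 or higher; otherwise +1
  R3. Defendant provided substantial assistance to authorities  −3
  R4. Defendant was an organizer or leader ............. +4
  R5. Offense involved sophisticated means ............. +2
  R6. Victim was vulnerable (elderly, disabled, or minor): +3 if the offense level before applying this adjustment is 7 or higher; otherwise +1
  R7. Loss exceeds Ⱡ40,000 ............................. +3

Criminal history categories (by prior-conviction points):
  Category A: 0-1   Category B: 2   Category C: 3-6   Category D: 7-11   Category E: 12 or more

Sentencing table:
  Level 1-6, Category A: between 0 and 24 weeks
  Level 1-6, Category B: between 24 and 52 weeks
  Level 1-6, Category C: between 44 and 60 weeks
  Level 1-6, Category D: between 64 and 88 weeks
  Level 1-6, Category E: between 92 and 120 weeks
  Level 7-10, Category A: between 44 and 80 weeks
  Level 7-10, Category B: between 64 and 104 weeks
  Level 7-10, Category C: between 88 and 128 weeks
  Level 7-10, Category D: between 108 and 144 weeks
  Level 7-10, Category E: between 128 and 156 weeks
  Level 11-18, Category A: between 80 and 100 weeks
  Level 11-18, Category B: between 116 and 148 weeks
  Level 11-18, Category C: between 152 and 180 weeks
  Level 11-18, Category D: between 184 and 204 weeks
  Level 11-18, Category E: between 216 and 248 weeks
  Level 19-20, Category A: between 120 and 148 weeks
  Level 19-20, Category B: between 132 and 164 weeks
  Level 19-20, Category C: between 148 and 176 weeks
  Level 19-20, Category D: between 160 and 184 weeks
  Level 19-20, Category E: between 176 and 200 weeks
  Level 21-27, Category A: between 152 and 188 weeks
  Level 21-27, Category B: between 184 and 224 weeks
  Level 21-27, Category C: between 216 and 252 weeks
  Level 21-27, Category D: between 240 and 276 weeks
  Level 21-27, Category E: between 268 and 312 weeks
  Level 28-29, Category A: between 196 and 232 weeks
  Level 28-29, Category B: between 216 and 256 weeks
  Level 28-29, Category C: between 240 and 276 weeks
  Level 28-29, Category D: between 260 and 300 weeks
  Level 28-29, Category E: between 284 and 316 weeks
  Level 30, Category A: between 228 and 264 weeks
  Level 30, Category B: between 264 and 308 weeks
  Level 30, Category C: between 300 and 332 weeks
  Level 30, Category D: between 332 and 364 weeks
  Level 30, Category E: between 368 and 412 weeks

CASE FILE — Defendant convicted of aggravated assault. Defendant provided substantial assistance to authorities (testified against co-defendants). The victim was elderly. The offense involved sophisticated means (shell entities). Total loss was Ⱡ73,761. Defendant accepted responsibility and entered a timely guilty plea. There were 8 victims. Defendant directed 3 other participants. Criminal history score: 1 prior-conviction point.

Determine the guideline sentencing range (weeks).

Base offense level for aggravated assault: 21.
R1 applies: 21 − 3 = 18.
R2 applies (level before this adjustment is 18 < 22, so +1): 18 + 1 = 19.
R3 applies: 19 − 3 = 16.
R4 applies: 16 + 4 = 20.
R5 applies: 20 + 2 = 22.
R6 applies (level before this adjustment is 22 ≥ 7, so +3): 22 + 3 = 25.
R7 applies: 25 + 3 = 28.
Final offense level: 28.
Criminal history: 1 prior point → Category A (0-1).
Level 28 falls in the 28-29 band.
Grid: Level 28-29 × Category A = 196-232 weeks.

196-232 weeks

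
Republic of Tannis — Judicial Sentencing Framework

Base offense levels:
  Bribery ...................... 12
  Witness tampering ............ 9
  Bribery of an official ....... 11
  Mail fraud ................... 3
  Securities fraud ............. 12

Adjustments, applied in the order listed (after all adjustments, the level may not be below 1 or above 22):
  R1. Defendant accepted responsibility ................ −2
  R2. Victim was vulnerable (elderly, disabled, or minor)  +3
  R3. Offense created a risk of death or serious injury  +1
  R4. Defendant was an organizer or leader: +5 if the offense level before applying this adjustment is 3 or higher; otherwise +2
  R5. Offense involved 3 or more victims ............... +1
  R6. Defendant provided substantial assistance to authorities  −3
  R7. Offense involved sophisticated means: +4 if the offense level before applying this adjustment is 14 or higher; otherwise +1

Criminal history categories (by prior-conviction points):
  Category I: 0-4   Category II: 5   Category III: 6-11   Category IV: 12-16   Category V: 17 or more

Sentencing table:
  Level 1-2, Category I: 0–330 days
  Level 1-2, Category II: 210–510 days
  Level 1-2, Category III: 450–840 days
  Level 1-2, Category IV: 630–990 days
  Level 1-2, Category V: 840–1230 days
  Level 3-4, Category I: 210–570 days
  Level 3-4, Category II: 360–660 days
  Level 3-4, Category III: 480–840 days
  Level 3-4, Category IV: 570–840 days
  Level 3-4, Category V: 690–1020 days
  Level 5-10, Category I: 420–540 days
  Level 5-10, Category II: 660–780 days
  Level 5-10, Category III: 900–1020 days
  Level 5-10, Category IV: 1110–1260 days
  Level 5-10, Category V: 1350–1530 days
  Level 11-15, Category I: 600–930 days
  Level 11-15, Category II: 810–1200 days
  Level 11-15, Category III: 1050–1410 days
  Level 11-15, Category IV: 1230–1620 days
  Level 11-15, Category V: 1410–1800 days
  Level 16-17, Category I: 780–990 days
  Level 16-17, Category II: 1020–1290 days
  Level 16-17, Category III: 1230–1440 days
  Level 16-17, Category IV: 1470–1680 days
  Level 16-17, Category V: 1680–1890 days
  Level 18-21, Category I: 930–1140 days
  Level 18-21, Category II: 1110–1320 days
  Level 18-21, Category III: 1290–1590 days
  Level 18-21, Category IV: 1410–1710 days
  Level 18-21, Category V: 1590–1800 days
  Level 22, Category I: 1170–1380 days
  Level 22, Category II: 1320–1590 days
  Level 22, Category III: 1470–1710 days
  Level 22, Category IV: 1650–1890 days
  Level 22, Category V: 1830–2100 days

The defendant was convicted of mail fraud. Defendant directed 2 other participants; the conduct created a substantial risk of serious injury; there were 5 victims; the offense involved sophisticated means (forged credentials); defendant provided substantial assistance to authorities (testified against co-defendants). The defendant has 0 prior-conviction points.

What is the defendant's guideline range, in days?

420-540 days

Base offense level for mail fraud: 3.
R1 does not apply.
R2 does not apply.
R3 applies: 3 + 1 = 4.
R4 applies (level before this adjustment is 4 ≥ 3, so +5): 4 + 5 = 9.
R5 applies: 9 + 1 = 10.
R6 applies: 10 − 3 = 7.
R7 applies (level before this adjustment is 7 < 14, so +1): 7 + 1 = 8.
Final offense level: 8.
Criminal history: 0 prior points → Category I (0-4).
Level 8 falls in the 5-10 band.
Grid: Level 5-10 × Category I = 420-540 days.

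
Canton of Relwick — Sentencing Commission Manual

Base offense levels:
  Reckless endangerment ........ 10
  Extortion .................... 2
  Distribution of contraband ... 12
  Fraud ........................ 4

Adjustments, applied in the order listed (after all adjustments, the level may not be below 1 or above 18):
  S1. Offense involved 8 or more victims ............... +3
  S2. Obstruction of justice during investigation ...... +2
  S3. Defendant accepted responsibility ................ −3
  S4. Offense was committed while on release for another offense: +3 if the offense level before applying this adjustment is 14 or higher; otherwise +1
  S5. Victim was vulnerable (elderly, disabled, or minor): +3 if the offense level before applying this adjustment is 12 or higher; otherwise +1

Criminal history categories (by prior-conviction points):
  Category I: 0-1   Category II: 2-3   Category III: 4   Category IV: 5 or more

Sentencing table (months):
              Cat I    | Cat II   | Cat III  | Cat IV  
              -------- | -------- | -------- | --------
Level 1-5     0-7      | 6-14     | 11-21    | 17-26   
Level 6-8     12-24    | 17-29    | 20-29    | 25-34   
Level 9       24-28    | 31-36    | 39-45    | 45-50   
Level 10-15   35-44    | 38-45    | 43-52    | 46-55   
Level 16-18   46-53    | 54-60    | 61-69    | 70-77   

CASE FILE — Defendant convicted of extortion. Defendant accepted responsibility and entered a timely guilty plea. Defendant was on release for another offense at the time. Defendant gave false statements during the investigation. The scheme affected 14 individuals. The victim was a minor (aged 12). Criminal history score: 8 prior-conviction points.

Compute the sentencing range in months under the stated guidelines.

25-34 months

Base offense level for extortion: 2.
S1 applies: 2 + 3 = 5.
S2 applies: 5 + 2 = 7.
S3 applies: 7 − 3 = 4.
S4 applies (level before this adjustment is 4 < 14, so +1): 4 + 1 = 5.
S5 applies (level before this adjustment is 5 < 12, so +1): 5 + 1 = 6.
Final offense level: 6.
Criminal history: 8 prior points → Category IV (5+).
Level 6 falls in the 6-8 band.
Grid: Level 6-8 × Category IV = 25-34 months.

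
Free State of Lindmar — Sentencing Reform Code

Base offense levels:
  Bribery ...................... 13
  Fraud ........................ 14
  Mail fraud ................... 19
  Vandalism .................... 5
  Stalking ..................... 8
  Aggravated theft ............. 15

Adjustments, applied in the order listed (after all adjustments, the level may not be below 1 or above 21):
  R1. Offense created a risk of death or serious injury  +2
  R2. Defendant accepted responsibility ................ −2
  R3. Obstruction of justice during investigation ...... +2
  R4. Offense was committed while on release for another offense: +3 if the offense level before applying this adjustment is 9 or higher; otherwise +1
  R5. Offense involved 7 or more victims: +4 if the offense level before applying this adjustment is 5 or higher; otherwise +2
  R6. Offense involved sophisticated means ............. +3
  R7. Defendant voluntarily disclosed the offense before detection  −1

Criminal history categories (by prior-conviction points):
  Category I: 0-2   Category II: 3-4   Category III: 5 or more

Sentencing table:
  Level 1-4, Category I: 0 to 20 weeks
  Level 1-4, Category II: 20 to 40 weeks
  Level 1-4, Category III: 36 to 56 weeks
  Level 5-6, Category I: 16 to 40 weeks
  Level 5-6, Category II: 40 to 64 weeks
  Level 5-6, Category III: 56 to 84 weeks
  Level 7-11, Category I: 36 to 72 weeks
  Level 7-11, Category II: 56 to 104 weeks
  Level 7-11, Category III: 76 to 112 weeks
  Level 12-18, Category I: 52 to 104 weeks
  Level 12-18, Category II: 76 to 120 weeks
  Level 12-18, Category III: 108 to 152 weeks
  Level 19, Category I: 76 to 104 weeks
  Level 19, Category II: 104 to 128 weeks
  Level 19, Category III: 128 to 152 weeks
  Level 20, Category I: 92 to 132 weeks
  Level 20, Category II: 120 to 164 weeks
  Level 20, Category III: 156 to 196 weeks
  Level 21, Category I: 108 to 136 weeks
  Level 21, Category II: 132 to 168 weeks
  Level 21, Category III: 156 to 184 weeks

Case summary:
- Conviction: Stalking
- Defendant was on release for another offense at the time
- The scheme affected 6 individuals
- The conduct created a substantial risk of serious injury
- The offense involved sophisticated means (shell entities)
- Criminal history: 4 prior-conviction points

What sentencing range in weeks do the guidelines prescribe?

76-120 weeks

Base offense level for stalking: 8.
R1 applies: 8 + 2 = 10.
R4 applies (level before this adjustment is 10 ≥ 9, so +3): 10 + 3 = 13.
R5 does not apply.
R6 applies: 13 + 3 = 16.
Final offense level: 16.
Criminal history: 4 prior points → Category II (3-4).
Level 16 falls in the 12-18 band.
Grid: Level 12-18 × Category II = 76-120 weeks.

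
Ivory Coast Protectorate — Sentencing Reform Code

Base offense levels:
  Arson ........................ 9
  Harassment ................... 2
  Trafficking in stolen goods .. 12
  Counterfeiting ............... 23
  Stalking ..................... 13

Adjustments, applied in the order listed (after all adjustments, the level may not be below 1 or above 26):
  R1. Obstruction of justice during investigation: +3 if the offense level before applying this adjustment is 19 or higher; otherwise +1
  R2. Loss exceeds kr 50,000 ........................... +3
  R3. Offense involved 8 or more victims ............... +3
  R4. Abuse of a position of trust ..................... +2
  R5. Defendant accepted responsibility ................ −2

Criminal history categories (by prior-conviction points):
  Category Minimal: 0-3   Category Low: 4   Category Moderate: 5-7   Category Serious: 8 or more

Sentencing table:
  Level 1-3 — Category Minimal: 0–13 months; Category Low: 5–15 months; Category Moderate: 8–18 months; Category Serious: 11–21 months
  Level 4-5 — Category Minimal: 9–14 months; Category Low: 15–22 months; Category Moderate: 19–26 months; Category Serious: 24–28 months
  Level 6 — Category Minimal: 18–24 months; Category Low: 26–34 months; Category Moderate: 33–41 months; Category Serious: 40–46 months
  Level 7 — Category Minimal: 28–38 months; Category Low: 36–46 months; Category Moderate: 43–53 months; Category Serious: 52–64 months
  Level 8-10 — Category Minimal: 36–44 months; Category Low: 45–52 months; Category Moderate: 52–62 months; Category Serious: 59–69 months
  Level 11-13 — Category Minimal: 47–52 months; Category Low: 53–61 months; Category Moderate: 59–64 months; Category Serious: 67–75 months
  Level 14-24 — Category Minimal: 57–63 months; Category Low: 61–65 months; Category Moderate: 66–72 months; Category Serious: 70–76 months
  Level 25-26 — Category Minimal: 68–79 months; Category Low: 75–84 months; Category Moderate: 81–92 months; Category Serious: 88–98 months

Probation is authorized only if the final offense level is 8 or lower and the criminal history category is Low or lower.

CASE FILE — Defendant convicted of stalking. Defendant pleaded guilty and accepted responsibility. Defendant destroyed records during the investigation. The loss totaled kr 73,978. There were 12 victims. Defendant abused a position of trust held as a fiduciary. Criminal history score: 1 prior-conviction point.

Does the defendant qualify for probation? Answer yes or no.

Base offense level for stalking: 13.
R1 applies (level before this adjustment is 13 < 19, so +1): 13 + 1 = 14.
R2 applies: 14 + 3 = 17.
R3 applies: 17 + 3 = 20.
R4 applies: 20 + 2 = 22.
R5 applies: 22 − 2 = 20.
Final offense level: 20.
Criminal history: 1 prior point → Category Minimal (0-3).
Level 20 falls in the 14-24 band.
Grid: Level 14-24 × Category Minimal = 57-63 months.
Probation check: level 20 > 8 and category Minimal ≤ Low → not eligible.

No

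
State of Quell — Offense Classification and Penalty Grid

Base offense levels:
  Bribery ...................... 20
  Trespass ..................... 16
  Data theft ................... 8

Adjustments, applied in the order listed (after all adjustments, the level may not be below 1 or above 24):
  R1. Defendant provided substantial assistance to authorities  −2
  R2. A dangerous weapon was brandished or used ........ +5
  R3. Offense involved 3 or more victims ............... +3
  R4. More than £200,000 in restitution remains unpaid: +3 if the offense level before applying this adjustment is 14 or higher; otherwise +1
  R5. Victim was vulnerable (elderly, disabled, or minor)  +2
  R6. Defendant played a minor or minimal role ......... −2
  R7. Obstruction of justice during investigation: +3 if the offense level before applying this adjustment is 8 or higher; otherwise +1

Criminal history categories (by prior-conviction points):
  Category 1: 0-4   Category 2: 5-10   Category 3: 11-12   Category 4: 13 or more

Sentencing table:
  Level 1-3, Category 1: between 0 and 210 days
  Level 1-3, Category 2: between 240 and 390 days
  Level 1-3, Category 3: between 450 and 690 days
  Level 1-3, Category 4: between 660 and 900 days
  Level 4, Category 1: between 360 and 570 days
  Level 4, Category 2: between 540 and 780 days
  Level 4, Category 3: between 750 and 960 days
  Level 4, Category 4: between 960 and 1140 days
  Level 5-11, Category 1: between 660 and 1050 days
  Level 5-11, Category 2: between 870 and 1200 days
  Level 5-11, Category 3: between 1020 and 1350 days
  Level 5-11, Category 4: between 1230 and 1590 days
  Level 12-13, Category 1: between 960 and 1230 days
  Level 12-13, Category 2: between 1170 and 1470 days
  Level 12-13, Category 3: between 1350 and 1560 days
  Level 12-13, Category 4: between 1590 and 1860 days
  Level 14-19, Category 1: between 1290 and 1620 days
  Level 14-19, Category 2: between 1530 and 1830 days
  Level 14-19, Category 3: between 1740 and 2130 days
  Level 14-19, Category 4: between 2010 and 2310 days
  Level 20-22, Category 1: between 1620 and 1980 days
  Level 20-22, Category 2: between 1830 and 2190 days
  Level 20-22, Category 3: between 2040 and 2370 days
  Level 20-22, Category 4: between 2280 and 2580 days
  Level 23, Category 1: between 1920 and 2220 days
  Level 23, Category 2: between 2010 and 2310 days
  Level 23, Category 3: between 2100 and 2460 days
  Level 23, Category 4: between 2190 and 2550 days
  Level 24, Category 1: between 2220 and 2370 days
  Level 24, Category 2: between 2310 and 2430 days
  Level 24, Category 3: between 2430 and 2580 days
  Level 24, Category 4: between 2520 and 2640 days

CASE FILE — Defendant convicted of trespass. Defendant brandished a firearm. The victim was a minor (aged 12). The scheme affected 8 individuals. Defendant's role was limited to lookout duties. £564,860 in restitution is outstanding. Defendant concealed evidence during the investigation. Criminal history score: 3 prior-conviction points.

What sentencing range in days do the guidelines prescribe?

Base offense level for trespass: 16.
R2 applies: 16 + 5 = 21.
R3 applies: 21 + 3 = 24.
R4 applies (level before this adjustment is 24 ≥ 14, so +3): 24 + 3 = 27.
R5 applies: 27 + 2 = 29.
R6 applies: 29 − 2 = 27.
R7 applies (level before this adjustment is 27 ≥ 8, so +3): 27 + 3 = 30.
Level 30 exceeds the maximum of 24; capped at 24.
Final offense level: 24.
Criminal history: 3 prior points → Category 1 (0-4).
Level 24 falls in the 24 band.
Grid: Level 24 × Category 1 = 2220-2370 days.

2220-2370 days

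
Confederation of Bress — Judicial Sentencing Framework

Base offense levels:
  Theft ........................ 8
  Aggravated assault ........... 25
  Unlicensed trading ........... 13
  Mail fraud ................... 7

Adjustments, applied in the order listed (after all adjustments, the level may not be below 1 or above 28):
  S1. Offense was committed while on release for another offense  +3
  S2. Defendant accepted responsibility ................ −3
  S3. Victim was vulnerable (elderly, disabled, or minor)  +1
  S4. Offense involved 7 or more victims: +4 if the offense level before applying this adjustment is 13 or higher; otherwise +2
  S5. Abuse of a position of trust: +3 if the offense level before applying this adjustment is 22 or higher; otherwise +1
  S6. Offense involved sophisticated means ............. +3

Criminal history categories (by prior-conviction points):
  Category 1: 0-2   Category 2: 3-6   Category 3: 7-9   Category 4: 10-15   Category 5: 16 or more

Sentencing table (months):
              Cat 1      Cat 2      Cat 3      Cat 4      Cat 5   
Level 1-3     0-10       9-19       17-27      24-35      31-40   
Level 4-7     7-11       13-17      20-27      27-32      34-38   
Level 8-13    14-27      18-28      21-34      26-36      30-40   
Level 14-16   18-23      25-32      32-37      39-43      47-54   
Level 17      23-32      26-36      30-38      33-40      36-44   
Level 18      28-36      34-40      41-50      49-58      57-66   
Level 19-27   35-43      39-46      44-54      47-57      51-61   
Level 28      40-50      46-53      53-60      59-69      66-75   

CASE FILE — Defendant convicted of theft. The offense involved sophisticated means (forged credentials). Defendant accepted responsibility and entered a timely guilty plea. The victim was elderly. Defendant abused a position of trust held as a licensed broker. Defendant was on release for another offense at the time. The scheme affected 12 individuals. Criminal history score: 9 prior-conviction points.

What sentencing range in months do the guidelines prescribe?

Base offense level for theft: 8.
S1 applies: 8 + 3 = 11.
S2 applies: 11 − 3 = 8.
S3 applies: 8 + 1 = 9.
S4 applies (level before this adjustment is 9 < 13, so +2): 9 + 2 = 11.
S5 applies (level before this adjustment is 11 < 22, so +1): 11 + 1 = 12.
S6 applies: 12 + 3 = 15.
Final offense level: 15.
Criminal history: 9 prior points → Category 3 (7-9).
Level 15 falls in the 14-16 band.
Grid: Level 14-16 × Category 3 = 32-37 months.

32-37 months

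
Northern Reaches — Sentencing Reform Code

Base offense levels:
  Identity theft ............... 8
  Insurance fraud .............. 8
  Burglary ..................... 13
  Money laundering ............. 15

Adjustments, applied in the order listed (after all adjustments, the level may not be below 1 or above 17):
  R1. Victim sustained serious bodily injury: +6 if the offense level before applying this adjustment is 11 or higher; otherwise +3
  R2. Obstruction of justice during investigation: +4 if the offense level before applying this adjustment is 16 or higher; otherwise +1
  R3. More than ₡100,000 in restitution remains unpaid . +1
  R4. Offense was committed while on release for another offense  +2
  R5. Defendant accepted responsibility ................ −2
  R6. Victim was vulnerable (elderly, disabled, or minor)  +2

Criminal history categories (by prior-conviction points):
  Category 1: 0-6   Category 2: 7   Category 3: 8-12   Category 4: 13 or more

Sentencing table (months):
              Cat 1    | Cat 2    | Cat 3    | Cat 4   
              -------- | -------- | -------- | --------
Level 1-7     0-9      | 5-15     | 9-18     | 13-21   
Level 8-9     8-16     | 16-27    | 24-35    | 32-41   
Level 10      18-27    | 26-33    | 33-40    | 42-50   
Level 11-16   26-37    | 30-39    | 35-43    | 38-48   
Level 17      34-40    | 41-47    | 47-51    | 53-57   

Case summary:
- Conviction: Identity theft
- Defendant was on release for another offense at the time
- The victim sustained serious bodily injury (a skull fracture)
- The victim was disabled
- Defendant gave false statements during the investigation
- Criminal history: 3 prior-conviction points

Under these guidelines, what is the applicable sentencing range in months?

Base offense level for identity theft: 8.
R1 applies (level before this adjustment is 8 < 11, so +3): 8 + 3 = 11.
R2 applies (level before this adjustment is 11 < 16, so +1): 11 + 1 = 12.
R3 does not apply.
R4 applies: 12 + 2 = 14.
R5 does not apply.
R6 applies: 14 + 2 = 16.
Final offense level: 16.
Criminal history: 3 prior points → Category 1 (0-6).
Level 16 falls in the 11-16 band.
Grid: Level 11-16 × Category 1 = 26-37 months.

26-37 months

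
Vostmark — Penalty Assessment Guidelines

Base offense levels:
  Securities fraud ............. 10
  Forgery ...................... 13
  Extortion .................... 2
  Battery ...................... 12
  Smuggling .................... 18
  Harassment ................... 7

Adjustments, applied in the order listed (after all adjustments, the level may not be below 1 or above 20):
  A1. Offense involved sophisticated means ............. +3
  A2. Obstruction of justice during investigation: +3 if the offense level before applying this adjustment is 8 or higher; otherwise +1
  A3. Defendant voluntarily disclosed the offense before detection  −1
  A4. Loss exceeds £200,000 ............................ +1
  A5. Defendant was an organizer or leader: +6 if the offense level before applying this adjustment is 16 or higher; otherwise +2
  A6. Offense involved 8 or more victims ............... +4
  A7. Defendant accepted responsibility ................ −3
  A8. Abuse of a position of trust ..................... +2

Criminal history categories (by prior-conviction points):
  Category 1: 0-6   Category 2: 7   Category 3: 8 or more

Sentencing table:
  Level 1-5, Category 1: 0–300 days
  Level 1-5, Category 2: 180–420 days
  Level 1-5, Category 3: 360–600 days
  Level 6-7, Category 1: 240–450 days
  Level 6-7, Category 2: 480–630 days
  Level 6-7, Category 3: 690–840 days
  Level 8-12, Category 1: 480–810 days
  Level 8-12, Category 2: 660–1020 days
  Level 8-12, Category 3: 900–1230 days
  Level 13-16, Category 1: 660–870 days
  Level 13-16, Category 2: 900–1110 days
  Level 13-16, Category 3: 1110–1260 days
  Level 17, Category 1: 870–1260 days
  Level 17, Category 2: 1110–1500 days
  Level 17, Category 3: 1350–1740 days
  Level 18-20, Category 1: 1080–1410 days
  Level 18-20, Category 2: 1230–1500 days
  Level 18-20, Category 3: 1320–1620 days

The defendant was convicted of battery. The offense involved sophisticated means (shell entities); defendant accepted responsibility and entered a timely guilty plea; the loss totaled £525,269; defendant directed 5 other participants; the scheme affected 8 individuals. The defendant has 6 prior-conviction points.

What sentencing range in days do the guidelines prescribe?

1080-1410 days

Base offense level for battery: 12.
A1 applies: 12 + 3 = 15.
A2 does not apply.
A3 does not apply.
A4 applies: 15 + 1 = 16.
A5 applies (level before this adjustment is 16 ≥ 16, so +6): 16 + 6 = 22.
A6 applies: 22 + 4 = 26.
A7 applies: 26 − 3 = 23.
Level 23 exceeds the maximum of 20; capped at 20.
Final offense level: 20.
Criminal history: 6 prior points → Category 1 (0-6).
Level 20 falls in the 18-20 band.
Grid: Level 18-20 × Category 1 = 1080-1410 days.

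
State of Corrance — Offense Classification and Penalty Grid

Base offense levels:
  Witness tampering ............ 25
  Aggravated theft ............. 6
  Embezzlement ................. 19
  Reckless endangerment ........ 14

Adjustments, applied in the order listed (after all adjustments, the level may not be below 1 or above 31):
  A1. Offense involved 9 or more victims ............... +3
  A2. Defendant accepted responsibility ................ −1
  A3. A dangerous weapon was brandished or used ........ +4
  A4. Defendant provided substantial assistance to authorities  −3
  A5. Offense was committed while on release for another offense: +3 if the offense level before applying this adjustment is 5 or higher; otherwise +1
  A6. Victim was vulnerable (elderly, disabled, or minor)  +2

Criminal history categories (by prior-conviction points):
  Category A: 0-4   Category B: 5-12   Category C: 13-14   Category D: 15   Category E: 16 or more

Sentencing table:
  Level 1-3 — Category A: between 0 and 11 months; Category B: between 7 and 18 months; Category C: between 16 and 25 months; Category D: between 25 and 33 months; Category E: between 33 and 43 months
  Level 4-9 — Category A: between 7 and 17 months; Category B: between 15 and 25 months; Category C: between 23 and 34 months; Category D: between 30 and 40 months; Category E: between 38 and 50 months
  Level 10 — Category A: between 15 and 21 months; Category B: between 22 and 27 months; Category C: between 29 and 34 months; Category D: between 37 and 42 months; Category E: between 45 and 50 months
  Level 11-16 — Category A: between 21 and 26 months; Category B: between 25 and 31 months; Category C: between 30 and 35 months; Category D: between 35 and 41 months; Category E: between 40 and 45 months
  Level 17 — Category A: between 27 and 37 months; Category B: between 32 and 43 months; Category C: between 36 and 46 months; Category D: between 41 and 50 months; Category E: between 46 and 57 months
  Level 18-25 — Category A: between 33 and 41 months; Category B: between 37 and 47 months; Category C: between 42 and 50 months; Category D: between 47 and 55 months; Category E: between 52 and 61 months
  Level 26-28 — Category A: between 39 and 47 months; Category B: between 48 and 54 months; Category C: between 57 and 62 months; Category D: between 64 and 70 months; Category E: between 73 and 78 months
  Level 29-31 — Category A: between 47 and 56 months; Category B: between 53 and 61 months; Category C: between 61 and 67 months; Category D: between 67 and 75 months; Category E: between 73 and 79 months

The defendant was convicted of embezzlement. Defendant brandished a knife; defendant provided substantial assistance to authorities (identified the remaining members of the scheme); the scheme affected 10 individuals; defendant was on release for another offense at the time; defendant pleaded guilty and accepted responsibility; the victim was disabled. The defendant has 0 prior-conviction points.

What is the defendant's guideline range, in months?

Base offense level for embezzlement: 19.
A1 applies: 19 + 3 = 22.
A2 applies: 22 − 1 = 21.
A3 applies: 21 + 4 = 25.
A4 applies: 25 − 3 = 22.
A5 applies (level before this adjustment is 22 ≥ 5, so +3): 22 + 3 = 25.
A6 applies: 25 + 2 = 27.
Final offense level: 27.
Criminal history: 0 prior points → Category A (0-4).
Level 27 falls in the 26-28 band.
Grid: Level 26-28 × Category A = 39-47 months.

39-47 months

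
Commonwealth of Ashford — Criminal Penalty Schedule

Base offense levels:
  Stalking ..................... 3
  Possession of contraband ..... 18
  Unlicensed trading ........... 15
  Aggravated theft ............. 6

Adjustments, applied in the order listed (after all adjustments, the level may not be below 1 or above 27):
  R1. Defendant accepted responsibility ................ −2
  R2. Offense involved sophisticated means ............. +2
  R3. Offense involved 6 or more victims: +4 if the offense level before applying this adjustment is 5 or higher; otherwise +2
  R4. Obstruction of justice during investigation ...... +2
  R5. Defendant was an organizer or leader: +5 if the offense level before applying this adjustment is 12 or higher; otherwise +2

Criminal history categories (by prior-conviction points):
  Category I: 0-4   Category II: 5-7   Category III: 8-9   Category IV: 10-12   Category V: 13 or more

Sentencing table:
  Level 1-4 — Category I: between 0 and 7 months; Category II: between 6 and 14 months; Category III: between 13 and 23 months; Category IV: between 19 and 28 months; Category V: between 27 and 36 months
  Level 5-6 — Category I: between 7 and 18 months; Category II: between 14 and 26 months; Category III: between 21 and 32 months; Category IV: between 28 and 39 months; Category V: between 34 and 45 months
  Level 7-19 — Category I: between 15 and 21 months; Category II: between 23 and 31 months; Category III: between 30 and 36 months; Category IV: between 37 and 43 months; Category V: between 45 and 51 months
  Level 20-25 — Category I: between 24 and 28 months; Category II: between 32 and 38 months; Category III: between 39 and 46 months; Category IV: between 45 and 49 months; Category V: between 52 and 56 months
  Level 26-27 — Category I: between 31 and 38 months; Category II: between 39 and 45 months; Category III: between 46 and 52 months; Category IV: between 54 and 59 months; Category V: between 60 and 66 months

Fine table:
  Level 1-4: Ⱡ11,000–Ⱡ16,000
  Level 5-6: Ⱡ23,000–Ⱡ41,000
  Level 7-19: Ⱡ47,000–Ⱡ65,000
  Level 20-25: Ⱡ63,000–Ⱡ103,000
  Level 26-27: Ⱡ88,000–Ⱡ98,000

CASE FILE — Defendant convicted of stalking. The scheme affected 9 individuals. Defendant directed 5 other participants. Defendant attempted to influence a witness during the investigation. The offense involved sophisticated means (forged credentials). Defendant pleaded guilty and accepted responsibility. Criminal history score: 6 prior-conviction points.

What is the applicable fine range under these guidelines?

Ⱡ47,000–Ⱡ65,000

Base offense level for stalking: 3.
R1 applies: 3 − 2 = 1.
R2 applies: 1 + 2 = 3.
R3 applies (level before this adjustment is 3 < 5, so +2): 3 + 2 = 5.
R4 applies: 5 + 2 = 7.
R5 applies (level before this adjustment is 7 < 12, so +2): 7 + 2 = 9.
Final offense level: 9.
Level 9 falls in the 7-19 band.
Fine table: Level 7-19 → Ⱡ47,000–Ⱡ65,000.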